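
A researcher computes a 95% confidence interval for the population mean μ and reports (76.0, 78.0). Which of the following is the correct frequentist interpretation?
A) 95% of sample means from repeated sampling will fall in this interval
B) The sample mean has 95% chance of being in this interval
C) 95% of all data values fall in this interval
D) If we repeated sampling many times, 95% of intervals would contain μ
D

A) Wrong — coverage applies to intervals containing μ, not to future x̄ values.
B) Wrong — x̄ is observed and sits in the interval by construction.
C) Wrong — a CI is about the parameter μ, not individual data values.
D) Correct — this is the frequentist long-run coverage interpretation.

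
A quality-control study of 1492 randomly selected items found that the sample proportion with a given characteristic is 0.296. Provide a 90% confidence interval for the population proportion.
(0.277, 0.315)

Proportion CI:
SE = √(p̂(1-p̂)/n) = √(0.296 · 0.704 / 1492) = 0.01182

z* = 1.645
Margin = z* · SE = 1.645 · 0.01182 = 0.0194

CI: 0.296 ± 0.0194 = (0.277, 0.315)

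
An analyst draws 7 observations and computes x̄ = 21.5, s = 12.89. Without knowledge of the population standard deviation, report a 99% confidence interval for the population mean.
(3.44, 39.56)

t-interval (σ unknown):
df = n - 1 = 6
t* = 3.707 for 99% confidence

Margin of error = t* · s/√n = 3.707 · 12.89/√7 = 18.06

CI: (3.44, 39.56)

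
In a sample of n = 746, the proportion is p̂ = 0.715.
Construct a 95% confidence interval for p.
(0.683, 0.747)

Proportion CI:
SE = √(p̂(1-p̂)/n) = √(0.715 · 0.285 / 746) = 0.01653

z* = 1.960
Margin = z* · SE = 1.960 · 0.01653 = 0.0324

CI: 0.715 ± 0.0324 = (0.683, 0.747)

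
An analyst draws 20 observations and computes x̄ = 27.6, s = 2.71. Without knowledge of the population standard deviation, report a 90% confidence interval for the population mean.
(26.55, 28.65)

t-interval (σ unknown):
df = n - 1 = 19
t* = 1.729 for 90% confidence

Margin of error = t* · s/√n = 1.729 · 2.71/√20 = 1.05

CI: (26.55, 28.65)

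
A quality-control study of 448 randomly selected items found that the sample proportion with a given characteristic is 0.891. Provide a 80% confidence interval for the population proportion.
(0.872, 0.910)

Proportion CI:
SE = √(p̂(1-p̂)/n) = √(0.891 · 0.109 / 448) = 0.01472

z* = 1.282
Margin = z* · SE = 1.282 · 0.01472 = 0.0189

CI: 0.891 ± 0.0189 = (0.872, 0.910)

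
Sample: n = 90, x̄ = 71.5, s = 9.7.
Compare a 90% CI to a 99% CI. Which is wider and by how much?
99% CI is wider by 1.98

df = 89
90% CI: t* = 1.662, (69.80, 73.20), width = 2 · t* · s/√n = 3.40
99% CI: t* = 2.632, (68.81, 74.19), width = 2 · t* · s/√n = 5.38

The 99% CI is wider by 5.38 - 3.40 = 1.98.
Higher confidence requires a wider interval.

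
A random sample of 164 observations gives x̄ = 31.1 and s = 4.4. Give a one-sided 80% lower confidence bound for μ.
μ ≥ 30.81

Lower bound (one-sided):
t* = 0.844 (one-sided for 80%)
Lower bound = x̄ - t* · s/√n = 31.1 - 0.844 · 4.4/√164 = 30.81

We are 80% confident that μ ≥ 30.81.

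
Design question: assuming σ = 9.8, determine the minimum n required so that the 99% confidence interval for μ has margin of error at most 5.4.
n ≥ 22

For margin E ≤ 5.4:
n ≥ (z* · σ / E)²
n ≥ (2.576 · 9.8 / 5.4)²
n ≥ 21.86

Minimum n = 22 (rounding up)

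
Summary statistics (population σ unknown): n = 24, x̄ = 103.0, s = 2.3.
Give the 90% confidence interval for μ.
(102.20, 103.80)

t-interval (σ unknown):
df = n - 1 = 23
t* = 1.714 for 90% confidence

Margin of error = t* · s/√n = 1.714 · 2.3/√24 = 0.80

CI: (102.20, 103.80)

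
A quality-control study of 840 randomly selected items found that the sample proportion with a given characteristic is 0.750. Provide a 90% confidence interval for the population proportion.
(0.725, 0.775)

Proportion CI:
SE = √(p̂(1-p̂)/n) = √(0.750 · 0.250 / 840) = 0.01494

z* = 1.645
Margin = z* · SE = 1.645 · 0.01494 = 0.0246

CI: 0.750 ± 0.0246 = (0.725, 0.775)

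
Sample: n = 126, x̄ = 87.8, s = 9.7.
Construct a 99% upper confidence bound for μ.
μ ≤ 89.84

Upper bound (one-sided):
t* = 2.357 (one-sided for 99%)
Upper bound = x̄ + t* · s/√n = 87.8 + 2.357 · 9.7/√126 = 89.84

We are 99% confident that μ ≤ 89.84.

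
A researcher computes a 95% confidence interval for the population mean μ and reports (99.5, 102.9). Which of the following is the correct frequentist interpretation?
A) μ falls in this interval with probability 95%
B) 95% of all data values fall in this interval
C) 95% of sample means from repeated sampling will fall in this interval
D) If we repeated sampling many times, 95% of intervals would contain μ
D

A) Wrong — μ is fixed; the randomness lives in the interval, not in μ.
B) Wrong — a CI is about the parameter μ, not individual data values.
C) Wrong — coverage applies to intervals containing μ, not to future x̄ values.
D) Correct — this is the frequentist long-run coverage interpretation.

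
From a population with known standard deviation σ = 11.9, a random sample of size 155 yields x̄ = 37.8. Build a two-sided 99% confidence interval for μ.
(35.34, 40.26)

z-interval (σ known):
z* = 2.576 for 99% confidence

Margin of error = z* · σ/√n = 2.576 · 11.9/√155 = 2.46

CI: (37.8 - 2.46, 37.8 + 2.46) = (35.34, 40.26)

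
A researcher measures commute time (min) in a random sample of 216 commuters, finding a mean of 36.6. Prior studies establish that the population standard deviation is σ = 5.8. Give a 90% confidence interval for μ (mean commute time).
(35.95, 37.25)

z-interval (σ known):
z* = 1.645 for 90% confidence

Margin of error = z* · σ/√n = 1.645 · 5.8/√216 = 0.65

CI: (36.6 - 0.65, 36.6 + 0.65) = (35.95, 37.25)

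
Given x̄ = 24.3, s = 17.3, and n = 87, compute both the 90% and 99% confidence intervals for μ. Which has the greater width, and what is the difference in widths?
99% CI is wider by 3.60

df = 86
90% CI: t* = 1.663, (21.22, 27.38), width = 2 · t* · s/√n = 6.17
99% CI: t* = 2.634, (19.41, 29.19), width = 2 · t* · s/√n = 9.77

The 99% CI is wider by 9.77 - 6.17 = 3.60.
Higher confidence requires a wider interval.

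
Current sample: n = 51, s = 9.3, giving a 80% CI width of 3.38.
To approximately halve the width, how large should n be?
n ≈ 204

CI width ∝ 1/√n
To reduce width by factor 2, need √n to grow by 2 → need 2² = 4 times as many samples.

Current: n = 51, width = 3.38
New: n = 204, width ≈ 1.67

Width reduced by factor of 3.38/1.67 = 2.02.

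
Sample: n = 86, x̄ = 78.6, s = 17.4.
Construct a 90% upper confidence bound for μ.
μ ≤ 81.02

Upper bound (one-sided):
t* = 1.292 (one-sided for 90%)
Upper bound = x̄ + t* · s/√n = 78.6 + 1.292 · 17.4/√86 = 81.02

We are 90% confident that μ ≤ 81.02.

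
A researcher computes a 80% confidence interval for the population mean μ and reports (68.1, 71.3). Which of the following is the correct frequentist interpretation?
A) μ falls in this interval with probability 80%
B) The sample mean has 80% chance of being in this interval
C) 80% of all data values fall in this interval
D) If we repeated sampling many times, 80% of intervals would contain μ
D

A) Wrong — μ is fixed; the randomness lives in the interval, not in μ.
B) Wrong — x̄ is observed and sits in the interval by construction.
C) Wrong — a CI is about the parameter μ, not individual data values.
D) Correct — this is the frequentist long-run coverage interpretation.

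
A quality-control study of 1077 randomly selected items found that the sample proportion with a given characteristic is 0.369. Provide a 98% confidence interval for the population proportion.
(0.335, 0.403)

Proportion CI:
SE = √(p̂(1-p̂)/n) = √(0.369 · 0.631 / 1077) = 0.01470

z* = 2.326
Margin = z* · SE = 2.326 · 0.01470 = 0.0342

CI: 0.369 ± 0.0342 = (0.335, 0.403)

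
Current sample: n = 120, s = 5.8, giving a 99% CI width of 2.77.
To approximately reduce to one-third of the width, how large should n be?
n ≈ 1080

CI width ∝ 1/√n
To reduce width by factor 3, need √n to grow by 3 → need 3² = 9 times as many samples.

Current: n = 120, width = 2.77
New: n = 1080, width ≈ 0.91

Width reduced by factor of 2.77/0.91 = 3.04.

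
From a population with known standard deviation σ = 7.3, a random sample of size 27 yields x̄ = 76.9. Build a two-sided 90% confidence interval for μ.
(74.59, 79.21)

z-interval (σ known):
z* = 1.645 for 90% confidence

Margin of error = z* · σ/√n = 1.645 · 7.3/√27 = 2.31

CI: (76.9 - 2.31, 76.9 + 2.31) = (74.59, 79.21)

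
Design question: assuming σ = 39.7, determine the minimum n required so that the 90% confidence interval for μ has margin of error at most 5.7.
n ≥ 132

For margin E ≤ 5.7:
n ≥ (z* · σ / E)²
n ≥ (1.645 · 39.7 / 5.7)²
n ≥ 131.27

Minimum n = 132 (rounding up)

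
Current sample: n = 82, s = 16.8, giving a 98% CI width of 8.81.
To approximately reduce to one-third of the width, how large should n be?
n ≈ 738

CI width ∝ 1/√n
To reduce width by factor 3, need √n to grow by 3 → need 3² = 9 times as many samples.

Current: n = 82, width = 8.81
New: n = 738, width ≈ 2.88

Width reduced by factor of 8.81/2.88 = 3.06.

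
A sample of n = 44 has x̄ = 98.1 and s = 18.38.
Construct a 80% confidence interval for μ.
(94.49, 101.71)

t-interval (σ unknown):
df = n - 1 = 43
t* = 1.302 for 80% confidence

Margin of error = t* · s/√n = 1.302 · 18.38/√44 = 3.61

CI: (94.49, 101.71)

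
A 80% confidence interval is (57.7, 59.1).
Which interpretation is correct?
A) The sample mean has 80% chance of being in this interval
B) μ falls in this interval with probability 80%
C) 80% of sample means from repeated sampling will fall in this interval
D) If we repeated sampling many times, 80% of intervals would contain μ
D

A) Wrong — x̄ is observed and sits in the interval by construction.
B) Wrong — μ is fixed; the randomness lives in the interval, not in μ.
C) Wrong — coverage applies to intervals containing μ, not to future x̄ values.
D) Correct — this is the frequentist long-run coverage interpretation.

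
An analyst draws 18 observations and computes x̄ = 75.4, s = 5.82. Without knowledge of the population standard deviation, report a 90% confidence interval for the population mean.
(73.01, 77.79)

t-interval (σ unknown):
df = n - 1 = 17
t* = 1.740 for 90% confidence

Margin of error = t* · s/√n = 1.740 · 5.82/√18 = 2.39

CI: (73.01, 77.79)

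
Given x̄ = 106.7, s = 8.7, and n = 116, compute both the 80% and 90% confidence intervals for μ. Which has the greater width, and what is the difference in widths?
90% CI is wider by 0.60

df = 115
80% CI: t* = 1.289, (105.66, 107.74), width = 2 · t* · s/√n = 2.08
90% CI: t* = 1.658, (105.36, 108.04), width = 2 · t* · s/√n = 2.68

The 90% CI is wider by 2.68 - 2.08 = 0.60.
Higher confidence requires a wider interval.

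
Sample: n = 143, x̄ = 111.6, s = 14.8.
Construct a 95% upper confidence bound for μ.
μ ≤ 113.65

Upper bound (one-sided):
t* = 1.656 (one-sided for 95%)
Upper bound = x̄ + t* · s/√n = 111.6 + 1.656 · 14.8/√143 = 113.65

We are 95% confident that μ ≤ 113.65.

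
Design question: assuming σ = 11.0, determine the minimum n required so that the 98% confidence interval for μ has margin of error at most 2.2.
n ≥ 136

For margin E ≤ 2.2:
n ≥ (z* · σ / E)²
n ≥ (2.326 · 11.0 / 2.2)²
n ≥ 135.26

Minimum n = 136 (rounding up)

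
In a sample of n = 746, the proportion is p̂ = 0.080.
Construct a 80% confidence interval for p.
(0.067, 0.093)

Proportion CI:
SE = √(p̂(1-p̂)/n) = √(0.080 · 0.920 / 746) = 0.00993

z* = 1.282
Margin = z* · SE = 1.282 · 0.00993 = 0.0127

CI: 0.080 ± 0.0127 = (0.067, 0.093)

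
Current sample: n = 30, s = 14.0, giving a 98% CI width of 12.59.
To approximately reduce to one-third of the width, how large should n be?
n ≈ 270

CI width ∝ 1/√n
To reduce width by factor 3, need √n to grow by 3 → need 3² = 9 times as many samples.

Current: n = 30, width = 12.59
New: n = 270, width ≈ 3.99

Width reduced by factor of 12.59/3.99 = 3.16.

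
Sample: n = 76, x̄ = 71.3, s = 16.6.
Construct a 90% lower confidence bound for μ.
μ ≥ 68.84

Lower bound (one-sided):
t* = 1.293 (one-sided for 90%)
Lower bound = x̄ - t* · s/√n = 71.3 - 1.293 · 16.6/√76 = 68.84

We are 90% confident that μ ≥ 68.84.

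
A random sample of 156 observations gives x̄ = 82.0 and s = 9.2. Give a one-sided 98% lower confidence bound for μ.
μ ≥ 80.47

Lower bound (one-sided):
t* = 2.071 (one-sided for 98%)
Lower bound = x̄ - t* · s/√n = 82.0 - 2.071 · 9.2/√156 = 80.47

We are 98% confident that μ ≥ 80.47.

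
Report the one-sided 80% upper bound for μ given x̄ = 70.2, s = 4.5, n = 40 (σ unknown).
μ ≤ 70.81

Upper bound (one-sided):
t* = 0.851 (one-sided for 80%)
Upper bound = x̄ + t* · s/√n = 70.2 + 0.851 · 4.5/√40 = 70.81

We are 80% confident that μ ≤ 70.81.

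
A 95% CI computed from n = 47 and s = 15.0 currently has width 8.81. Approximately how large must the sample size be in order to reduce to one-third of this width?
n ≈ 423

CI width ∝ 1/√n
To reduce width by factor 3, need √n to grow by 3 → need 3² = 9 times as many samples.

Current: n = 47, width = 8.81
New: n = 423, width ≈ 2.87

Width reduced by factor of 8.81/2.87 = 3.07.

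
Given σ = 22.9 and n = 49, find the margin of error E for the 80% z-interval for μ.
Margin of error = 4.19

Margin of error = z* · σ/√n
= 1.282 · 22.9/√49
= 1.282 · 22.9/7.0000
= 4.19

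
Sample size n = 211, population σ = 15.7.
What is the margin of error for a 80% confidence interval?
Margin of error = 1.39

Margin of error = z* · σ/√n
= 1.282 · 15.7/√211
= 1.282 · 15.7/14.5258
= 1.39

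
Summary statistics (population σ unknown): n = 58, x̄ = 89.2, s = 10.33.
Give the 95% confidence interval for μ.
(86.48, 91.92)

t-interval (σ unknown):
df = n - 1 = 57
t* = 2.002 for 95% confidence

Margin of error = t* · s/√n = 2.002 · 10.33/√58 = 2.72

CI: (86.48, 91.92)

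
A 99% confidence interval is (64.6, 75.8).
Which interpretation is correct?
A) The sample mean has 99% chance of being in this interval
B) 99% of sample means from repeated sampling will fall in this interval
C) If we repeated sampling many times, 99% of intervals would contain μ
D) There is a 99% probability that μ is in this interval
C

A) Wrong — x̄ is observed and sits in the interval by construction.
B) Wrong — coverage applies to intervals containing μ, not to future x̄ values.
C) Correct — this is the frequentist long-run coverage interpretation.
D) Wrong — μ is fixed; the randomness lives in the interval, not in μ.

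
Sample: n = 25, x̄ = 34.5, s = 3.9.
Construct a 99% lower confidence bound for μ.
μ ≥ 32.56

Lower bound (one-sided):
t* = 2.492 (one-sided for 99%)
Lower bound = x̄ - t* · s/√n = 34.5 - 2.492 · 3.9/√25 = 32.56

We are 99% confident that μ ≥ 32.56.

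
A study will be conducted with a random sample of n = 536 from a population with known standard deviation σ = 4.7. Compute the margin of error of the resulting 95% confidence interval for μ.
Margin of error = 0.40

Margin of error = z* · σ/√n
= 1.960 · 4.7/√536
= 1.960 · 4.7/23.1517
= 0.40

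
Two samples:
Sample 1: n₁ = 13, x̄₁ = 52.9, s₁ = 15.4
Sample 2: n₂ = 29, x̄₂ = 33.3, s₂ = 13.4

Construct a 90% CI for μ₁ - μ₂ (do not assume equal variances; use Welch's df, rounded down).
(11.07, 28.13)

Difference: x̄₁ - x̄₂ = 19.60
SE = √(s₁²/n₁ + s₂²/n₂) = √(15.4²/13 + 13.4²/29) = 4.9432
df = 20.52 → 20 (Welch–Satterthwaite, rounded down)
t* = 1.725

CI: 19.60 ± 1.725 · 4.9432 = 19.60 ± 8.53 = (11.07, 28.13)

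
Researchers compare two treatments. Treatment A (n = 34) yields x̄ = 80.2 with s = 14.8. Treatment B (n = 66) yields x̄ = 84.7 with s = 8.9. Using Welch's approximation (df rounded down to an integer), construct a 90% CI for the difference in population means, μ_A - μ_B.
(-9.14, 0.14)

Difference: x̄₁ - x̄₂ = -4.50
SE = √(s₁²/n₁ + s₂²/n₂) = √(14.8²/34 + 8.9²/66) = 2.7645
df = 45.64 → 45 (Welch–Satterthwaite, rounded down)
t* = 1.679

CI: -4.50 ± 1.679 · 2.7645 = -4.50 ± 4.64 = (-9.14, 0.14)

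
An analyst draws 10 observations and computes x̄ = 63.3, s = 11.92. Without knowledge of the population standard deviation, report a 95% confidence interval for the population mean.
(54.77, 71.83)

t-interval (σ unknown):
df = n - 1 = 9
t* = 2.262 for 95% confidence

Margin of error = t* · s/√n = 2.262 · 11.92/√10 = 8.53

CI: (54.77, 71.83)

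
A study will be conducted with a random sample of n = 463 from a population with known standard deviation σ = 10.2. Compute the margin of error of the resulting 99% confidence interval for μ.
Margin of error = 1.22

Margin of error = z* · σ/√n
= 2.576 · 10.2/√463
= 2.576 · 10.2/21.5174
= 1.22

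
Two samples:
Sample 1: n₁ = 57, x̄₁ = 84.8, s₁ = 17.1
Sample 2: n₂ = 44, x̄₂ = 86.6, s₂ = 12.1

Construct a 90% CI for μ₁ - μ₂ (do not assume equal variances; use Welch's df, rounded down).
(-6.63, 3.03)

Difference: x̄₁ - x̄₂ = -1.80
SE = √(s₁²/n₁ + s₂²/n₂) = √(17.1²/57 + 12.1²/44) = 2.9082
df = 98.33 → 98 (Welch–Satterthwaite, rounded down)
t* = 1.661

CI: -1.80 ± 1.661 · 2.9082 = -1.80 ± 4.83 = (-6.63, 3.03)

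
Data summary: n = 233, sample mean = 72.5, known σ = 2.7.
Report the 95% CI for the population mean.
(72.15, 72.85)

z-interval (σ known):
z* = 1.960 for 95% confidence

Margin of error = z* · σ/√n = 1.960 · 2.7/√233 = 0.35

CI: (72.5 - 0.35, 72.5 + 0.35) = (72.15, 72.85)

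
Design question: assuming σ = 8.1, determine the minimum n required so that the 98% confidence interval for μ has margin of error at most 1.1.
n ≥ 294

For margin E ≤ 1.1:
n ≥ (z* · σ / E)²
n ≥ (2.326 · 8.1 / 1.1)²
n ≥ 293.36

Minimum n = 294 (rounding up)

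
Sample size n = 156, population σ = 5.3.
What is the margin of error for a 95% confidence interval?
Margin of error = 0.83

Margin of error = z* · σ/√n
= 1.960 · 5.3/√156
= 1.960 · 5.3/12.4900
= 0.83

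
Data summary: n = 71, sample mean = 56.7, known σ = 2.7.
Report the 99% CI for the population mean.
(55.87, 57.53)

z-interval (σ known):
z* = 2.576 for 99% confidence

Margin of error = z* · σ/√n = 2.576 · 2.7/√71 = 0.83

CI: (56.7 - 0.83, 56.7 + 0.83) = (55.87, 57.53)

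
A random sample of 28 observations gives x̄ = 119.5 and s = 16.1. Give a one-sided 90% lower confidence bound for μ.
μ ≥ 115.50

Lower bound (one-sided):
t* = 1.314 (one-sided for 90%)
Lower bound = x̄ - t* · s/√n = 119.5 - 1.314 · 16.1/√28 = 115.50

We are 90% confident that μ ≥ 115.50.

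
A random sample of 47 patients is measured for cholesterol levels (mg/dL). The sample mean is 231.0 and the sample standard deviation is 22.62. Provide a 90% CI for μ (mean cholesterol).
(225.46, 236.54)

t-interval (σ unknown):
df = n - 1 = 46
t* = 1.679 for 90% confidence

Margin of error = t* · s/√n = 1.679 · 22.62/√47 = 5.54

CI: (225.46, 236.54)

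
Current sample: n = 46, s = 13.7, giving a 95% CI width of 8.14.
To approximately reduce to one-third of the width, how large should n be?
n ≈ 414

CI width ∝ 1/√n
To reduce width by factor 3, need √n to grow by 3 → need 3² = 9 times as many samples.

Current: n = 46, width = 8.14
New: n = 414, width ≈ 2.65

Width reduced by factor of 8.14/2.65 = 3.07.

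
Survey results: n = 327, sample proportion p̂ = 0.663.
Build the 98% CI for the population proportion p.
(0.602, 0.724)

Proportion CI:
SE = √(p̂(1-p̂)/n) = √(0.663 · 0.337 / 327) = 0.02614

z* = 2.326
Margin = z* · SE = 2.326 · 0.02614 = 0.0608

CI: 0.663 ± 0.0608 = (0.602, 0.724)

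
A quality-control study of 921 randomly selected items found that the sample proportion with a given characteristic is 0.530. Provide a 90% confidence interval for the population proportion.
(0.503, 0.557)

Proportion CI:
SE = √(p̂(1-p̂)/n) = √(0.530 · 0.470 / 921) = 0.01645

z* = 1.645
Margin = z* · SE = 1.645 · 0.01645 = 0.0271

CI: 0.530 ± 0.0271 = (0.503, 0.557)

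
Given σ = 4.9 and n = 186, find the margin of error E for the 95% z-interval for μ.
Margin of error = 0.70

Margin of error = z* · σ/√n
= 1.960 · 4.9/√186
= 1.960 · 4.9/13.6382
= 0.70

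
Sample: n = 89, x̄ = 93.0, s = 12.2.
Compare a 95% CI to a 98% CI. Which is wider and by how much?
98% CI is wider by 0.99

df = 88
95% CI: t* = 1.987, (90.43, 95.57), width = 2 · t* · s/√n = 5.14
98% CI: t* = 2.369, (89.94, 96.06), width = 2 · t* · s/√n = 6.13

The 98% CI is wider by 6.13 - 5.14 = 0.99.
Higher confidence requires a wider interval.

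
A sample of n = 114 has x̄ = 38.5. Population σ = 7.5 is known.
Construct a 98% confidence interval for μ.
(36.87, 40.13)

z-interval (σ known):
z* = 2.326 for 98% confidence

Margin of error = z* · σ/√n = 2.326 · 7.5/√114 = 1.63

CI: (38.5 - 1.63, 38.5 + 1.63) = (36.87, 40.13)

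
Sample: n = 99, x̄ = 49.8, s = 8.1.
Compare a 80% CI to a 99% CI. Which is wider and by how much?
99% CI is wider by 2.18

df = 98
80% CI: t* = 1.290, (48.75, 50.85), width = 2 · t* · s/√n = 2.10
99% CI: t* = 2.627, (47.66, 51.94), width = 2 · t* · s/√n = 4.28

The 99% CI is wider by 4.28 - 2.10 = 2.18.
Higher confidence requires a wider interval.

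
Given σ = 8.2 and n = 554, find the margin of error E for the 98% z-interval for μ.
Margin of error = 0.81

Margin of error = z* · σ/√n
= 2.326 · 8.2/√554
= 2.326 · 8.2/23.5372
= 0.81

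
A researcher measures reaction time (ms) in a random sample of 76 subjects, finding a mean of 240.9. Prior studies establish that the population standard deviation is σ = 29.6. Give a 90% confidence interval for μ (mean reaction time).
(235.31, 246.49)

z-interval (σ known):
z* = 1.645 for 90% confidence

Margin of error = z* · σ/√n = 1.645 · 29.6/√76 = 5.59

CI: (240.9 - 5.59, 240.9 + 5.59) = (235.31, 246.49)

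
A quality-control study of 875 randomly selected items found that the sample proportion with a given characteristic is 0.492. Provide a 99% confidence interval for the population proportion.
(0.448, 0.536)

Proportion CI:
SE = √(p̂(1-p̂)/n) = √(0.492 · 0.508 / 875) = 0.01690

z* = 2.576
Margin = z* · SE = 2.576 · 0.01690 = 0.0435

CI: 0.492 ± 0.0435 = (0.448, 0.536)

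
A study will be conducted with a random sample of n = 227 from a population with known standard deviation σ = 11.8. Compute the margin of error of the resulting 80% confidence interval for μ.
Margin of error = 1.00

Margin of error = z* · σ/√n
= 1.282 · 11.8/√227
= 1.282 · 11.8/15.0665
= 1.00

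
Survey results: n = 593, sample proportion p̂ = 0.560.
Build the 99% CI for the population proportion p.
(0.507, 0.613)

Proportion CI:
SE = √(p̂(1-p̂)/n) = √(0.560 · 0.440 / 593) = 0.02038

z* = 2.576
Margin = z* · SE = 2.576 · 0.02038 = 0.0525

CI: 0.560 ± 0.0525 = (0.507, 0.613)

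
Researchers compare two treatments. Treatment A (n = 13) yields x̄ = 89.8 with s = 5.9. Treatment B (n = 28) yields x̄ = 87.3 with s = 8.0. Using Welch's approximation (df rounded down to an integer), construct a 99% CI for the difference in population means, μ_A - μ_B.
(-3.61, 8.61)

Difference: x̄₁ - x̄₂ = 2.50
SE = √(s₁²/n₁ + s₂²/n₂) = √(5.9²/13 + 8.0²/28) = 2.2279
df = 31.14 → 31 (Welch–Satterthwaite, rounded down)
t* = 2.744

CI: 2.50 ± 2.744 · 2.2279 = 2.50 ± 6.11 = (-3.61, 8.61)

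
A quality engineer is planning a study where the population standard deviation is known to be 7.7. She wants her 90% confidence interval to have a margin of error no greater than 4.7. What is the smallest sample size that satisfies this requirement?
n ≥ 8

For margin E ≤ 4.7:
n ≥ (z* · σ / E)²
n ≥ (1.645 · 7.7 / 4.7)²
n ≥ 7.26

Minimum n = 8 (rounding up)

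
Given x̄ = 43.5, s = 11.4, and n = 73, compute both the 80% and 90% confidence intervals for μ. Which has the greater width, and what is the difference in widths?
90% CI is wider by 1.00

df = 72
80% CI: t* = 1.293, (41.77, 45.23), width = 2 · t* · s/√n = 3.45
90% CI: t* = 1.666, (41.28, 45.72), width = 2 · t* · s/√n = 4.45

The 90% CI is wider by 4.45 - 3.45 = 1.00.
Higher confidence requires a wider interval.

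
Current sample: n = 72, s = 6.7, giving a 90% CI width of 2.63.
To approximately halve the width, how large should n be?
n ≈ 288

CI width ∝ 1/√n
To reduce width by factor 2, need √n to grow by 2 → need 2² = 4 times as many samples.

Current: n = 72, width = 2.63
New: n = 288, width ≈ 1.30

Width reduced by factor of 2.63/1.30 = 2.02.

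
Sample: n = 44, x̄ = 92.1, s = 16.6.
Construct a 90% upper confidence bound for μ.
μ ≤ 95.36

Upper bound (one-sided):
t* = 1.302 (one-sided for 90%)
Upper bound = x̄ + t* · s/√n = 92.1 + 1.302 · 16.6/√44 = 95.36

We are 90% confident that μ ≤ 95.36.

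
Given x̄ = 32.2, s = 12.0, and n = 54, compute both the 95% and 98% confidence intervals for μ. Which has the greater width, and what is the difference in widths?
98% CI is wider by 1.29

df = 53
95% CI: t* = 2.006, (28.92, 35.48), width = 2 · t* · s/√n = 6.55
98% CI: t* = 2.399, (28.28, 36.12), width = 2 · t* · s/√n = 7.84

The 98% CI is wider by 7.84 - 6.55 = 1.29.
Higher confidence requires a wider interval.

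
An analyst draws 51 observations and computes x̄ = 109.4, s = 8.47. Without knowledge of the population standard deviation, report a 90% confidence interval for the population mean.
(107.41, 111.39)

t-interval (σ unknown):
df = n - 1 = 50
t* = 1.676 for 90% confidence

Margin of error = t* · s/√n = 1.676 · 8.47/√51 = 1.99

CI: (107.41, 111.39)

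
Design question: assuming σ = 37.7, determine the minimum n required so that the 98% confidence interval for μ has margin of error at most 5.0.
n ≥ 308

For margin E ≤ 5.0:
n ≥ (z* · σ / E)²
n ≥ (2.326 · 37.7 / 5.0)²
n ≥ 307.58

Minimum n = 308 (rounding up)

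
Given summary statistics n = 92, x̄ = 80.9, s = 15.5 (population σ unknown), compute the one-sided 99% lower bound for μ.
μ ≥ 77.07

Lower bound (one-sided):
t* = 2.368 (one-sided for 99%)
Lower bound = x̄ - t* · s/√n = 80.9 - 2.368 · 15.5/√92 = 77.07

We are 99% confident that μ ≥ 77.07.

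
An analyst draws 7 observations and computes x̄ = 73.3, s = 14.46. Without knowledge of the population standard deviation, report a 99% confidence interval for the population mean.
(53.04, 93.56)

t-interval (σ unknown):
df = n - 1 = 6
t* = 3.707 for 99% confidence

Margin of error = t* · s/√n = 3.707 · 14.46/√7 = 20.26

CI: (53.04, 93.56)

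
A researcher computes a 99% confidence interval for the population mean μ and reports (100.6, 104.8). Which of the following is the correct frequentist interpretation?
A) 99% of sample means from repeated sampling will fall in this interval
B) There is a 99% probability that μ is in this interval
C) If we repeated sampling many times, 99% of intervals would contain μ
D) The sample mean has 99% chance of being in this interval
C

A) Wrong — coverage applies to intervals containing μ, not to future x̄ values.
B) Wrong — μ is fixed; the randomness lives in the interval, not in μ.
C) Correct — this is the frequentist long-run coverage interpretation.
D) Wrong — x̄ is observed and sits in the interval by construction.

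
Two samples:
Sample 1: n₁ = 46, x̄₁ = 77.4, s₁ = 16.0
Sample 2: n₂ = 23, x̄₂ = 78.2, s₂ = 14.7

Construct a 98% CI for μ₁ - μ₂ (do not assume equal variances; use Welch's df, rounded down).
(-10.11, 8.51)

Difference: x̄₁ - x̄₂ = -0.80
SE = √(s₁²/n₁ + s₂²/n₂) = √(16.0²/46 + 14.7²/23) = 3.8679
df = 47.61 → 47 (Welch–Satterthwaite, rounded down)
t* = 2.408

CI: -0.80 ± 2.408 · 3.8679 = -0.80 ± 9.31 = (-10.11, 8.51)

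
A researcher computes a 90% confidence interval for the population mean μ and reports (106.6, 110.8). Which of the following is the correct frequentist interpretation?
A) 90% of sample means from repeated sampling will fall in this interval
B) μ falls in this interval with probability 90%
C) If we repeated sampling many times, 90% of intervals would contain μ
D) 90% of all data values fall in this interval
C

A) Wrong — coverage applies to intervals containing μ, not to future x̄ values.
B) Wrong — μ is fixed; the randomness lives in the interval, not in μ.
C) Correct — this is the frequentist long-run coverage interpretation.
D) Wrong — a CI is about the parameter μ, not individual data values.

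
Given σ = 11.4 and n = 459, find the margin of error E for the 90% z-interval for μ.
Margin of error = 0.88

Margin of error = z* · σ/√n
= 1.645 · 11.4/√459
= 1.645 · 11.4/21.4243
= 0.88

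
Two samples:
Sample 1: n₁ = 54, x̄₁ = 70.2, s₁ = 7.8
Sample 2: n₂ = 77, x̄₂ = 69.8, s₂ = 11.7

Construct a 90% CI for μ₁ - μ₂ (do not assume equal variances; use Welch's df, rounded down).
(-2.42, 3.22)

Difference: x̄₁ - x̄₂ = 0.40
SE = √(s₁²/n₁ + s₂²/n₂) = √(7.8²/54 + 11.7²/77) = 1.7042
df = 128.72 → 128 (Welch–Satterthwaite, rounded down)
t* = 1.657

CI: 0.40 ± 1.657 · 1.7042 = 0.40 ± 2.82 = (-2.42, 3.22)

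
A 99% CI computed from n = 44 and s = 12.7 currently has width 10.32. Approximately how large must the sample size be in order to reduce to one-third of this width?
n ≈ 396

CI width ∝ 1/√n
To reduce width by factor 3, need √n to grow by 3 → need 3² = 9 times as many samples.

Current: n = 44, width = 10.32
New: n = 396, width ≈ 3.30

Width reduced by factor of 10.32/3.30 = 3.13.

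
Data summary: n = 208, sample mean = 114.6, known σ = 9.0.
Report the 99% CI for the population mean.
(112.99, 116.21)

z-interval (σ known):
z* = 2.576 for 99% confidence

Margin of error = z* · σ/√n = 2.576 · 9.0/√208 = 1.61

CI: (114.6 - 1.61, 114.6 + 1.61) = (112.99, 116.21)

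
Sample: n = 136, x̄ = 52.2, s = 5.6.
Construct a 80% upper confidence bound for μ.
μ ≤ 52.61

Upper bound (one-sided):
t* = 0.844 (one-sided for 80%)
Upper bound = x̄ + t* · s/√n = 52.2 + 0.844 · 5.6/√136 = 52.61

We are 80% confident that μ ≤ 52.61.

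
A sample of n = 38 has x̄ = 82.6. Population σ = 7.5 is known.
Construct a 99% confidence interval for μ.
(79.47, 85.73)

z-interval (σ known):
z* = 2.576 for 99% confidence

Margin of error = z* · σ/√n = 2.576 · 7.5/√38 = 3.13

CI: (82.6 - 3.13, 82.6 + 3.13) = (79.47, 85.73)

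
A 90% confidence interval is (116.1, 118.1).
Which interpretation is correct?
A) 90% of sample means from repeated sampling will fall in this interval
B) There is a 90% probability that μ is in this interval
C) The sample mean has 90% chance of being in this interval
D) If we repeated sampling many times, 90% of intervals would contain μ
D

A) Wrong — coverage applies to intervals containing μ, not to future x̄ values.
B) Wrong — μ is fixed; the randomness lives in the interval, not in μ.
C) Wrong — x̄ is observed and sits in the interval by construction.
D) Correct — this is the frequentist long-run coverage interpretation.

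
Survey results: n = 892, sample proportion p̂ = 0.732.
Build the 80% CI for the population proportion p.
(0.713, 0.751)

Proportion CI:
SE = √(p̂(1-p̂)/n) = √(0.732 · 0.268 / 892) = 0.01483

z* = 1.282
Margin = z* · SE = 1.282 · 0.01483 = 0.0190

CI: 0.732 ± 0.0190 = (0.713, 0.751)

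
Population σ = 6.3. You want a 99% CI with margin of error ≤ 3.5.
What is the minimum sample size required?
n ≥ 22

For margin E ≤ 3.5:
n ≥ (z* · σ / E)²
n ≥ (2.576 · 6.3 / 3.5)²
n ≥ 21.50

Minimum n = 22 (rounding up)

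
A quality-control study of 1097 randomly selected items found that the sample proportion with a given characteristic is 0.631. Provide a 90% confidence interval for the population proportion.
(0.607, 0.655)

Proportion CI:
SE = √(p̂(1-p̂)/n) = √(0.631 · 0.369 / 1097) = 0.01457

z* = 1.645
Margin = z* · SE = 1.645 · 0.01457 = 0.0240

CI: 0.631 ± 0.0240 = (0.607, 0.655)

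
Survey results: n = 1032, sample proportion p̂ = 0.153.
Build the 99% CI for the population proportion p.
(0.124, 0.182)

Proportion CI:
SE = √(p̂(1-p̂)/n) = √(0.153 · 0.847 / 1032) = 0.01121

z* = 2.576
Margin = z* · SE = 2.576 · 0.01121 = 0.0289

CI: 0.153 ± 0.0289 = (0.124, 0.182)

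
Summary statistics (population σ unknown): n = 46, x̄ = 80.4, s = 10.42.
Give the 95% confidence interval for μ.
(77.31, 83.49)

t-interval (σ unknown):
df = n - 1 = 45
t* = 2.014 for 95% confidence

Margin of error = t* · s/√n = 2.014 · 10.42/√46 = 3.09

CI: (77.31, 83.49)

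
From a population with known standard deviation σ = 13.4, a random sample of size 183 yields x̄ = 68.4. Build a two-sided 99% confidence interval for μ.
(65.85, 70.95)

z-interval (σ known):
z* = 2.576 for 99% confidence

Margin of error = z* · σ/√n = 2.576 · 13.4/√183 = 2.55

CI: (68.4 - 2.55, 68.4 + 2.55) = (65.85, 70.95)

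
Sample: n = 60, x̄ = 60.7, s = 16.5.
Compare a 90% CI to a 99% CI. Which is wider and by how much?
99% CI is wider by 4.22

df = 59
90% CI: t* = 1.671, (57.14, 64.26), width = 2 · t* · s/√n = 7.12
99% CI: t* = 2.662, (55.03, 66.37), width = 2 · t* · s/√n = 11.34

The 99% CI is wider by 11.34 - 7.12 = 4.22.
Higher confidence requires a wider interval.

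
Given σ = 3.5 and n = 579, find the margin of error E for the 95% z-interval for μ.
Margin of error = 0.29

Margin of error = z* · σ/√n
= 1.960 · 3.5/√579
= 1.960 · 3.5/24.0624
= 0.29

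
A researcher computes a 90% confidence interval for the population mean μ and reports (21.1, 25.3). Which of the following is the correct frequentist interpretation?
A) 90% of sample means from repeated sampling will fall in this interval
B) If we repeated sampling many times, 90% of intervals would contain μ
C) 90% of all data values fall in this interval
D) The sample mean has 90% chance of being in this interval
B

A) Wrong — coverage applies to intervals containing μ, not to future x̄ values.
B) Correct — this is the frequentist long-run coverage interpretation.
C) Wrong — a CI is about the parameter μ, not individual data values.
D) Wrong — x̄ is observed and sits in the interval by construction.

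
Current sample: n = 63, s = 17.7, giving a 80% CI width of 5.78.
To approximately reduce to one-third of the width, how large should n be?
n ≈ 567

CI width ∝ 1/√n
To reduce width by factor 3, need √n to grow by 3 → need 3² = 9 times as many samples.

Current: n = 63, width = 5.78
New: n = 567, width ≈ 1.91

Width reduced by factor of 5.78/1.91 = 3.03.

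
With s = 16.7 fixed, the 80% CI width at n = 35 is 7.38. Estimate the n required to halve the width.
n ≈ 140

CI width ∝ 1/√n
To reduce width by factor 2, need √n to grow by 2 → need 2² = 4 times as many samples.

Current: n = 35, width = 7.38
New: n = 140, width ≈ 3.64

Width reduced by factor of 7.38/3.64 = 2.03.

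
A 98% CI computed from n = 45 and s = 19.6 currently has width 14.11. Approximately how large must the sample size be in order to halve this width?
n ≈ 180

CI width ∝ 1/√n
To reduce width by factor 2, need √n to grow by 2 → need 2² = 4 times as many samples.

Current: n = 45, width = 14.11
New: n = 180, width ≈ 6.86

Width reduced by factor of 14.11/6.86 = 2.06.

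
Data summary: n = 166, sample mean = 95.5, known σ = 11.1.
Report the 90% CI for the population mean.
(94.08, 96.92)

z-interval (σ known):
z* = 1.645 for 90% confidence

Margin of error = z* · σ/√n = 1.645 · 11.1/√166 = 1.42

CI: (95.5 - 1.42, 95.5 + 1.42) = (94.08, 96.92)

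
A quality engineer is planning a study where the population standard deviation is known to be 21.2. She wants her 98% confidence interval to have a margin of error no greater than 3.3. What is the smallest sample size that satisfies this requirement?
n ≥ 224

For margin E ≤ 3.3:
n ≥ (z* · σ / E)²
n ≥ (2.326 · 21.2 / 3.3)²
n ≥ 223.29

Minimum n = 224 (rounding up)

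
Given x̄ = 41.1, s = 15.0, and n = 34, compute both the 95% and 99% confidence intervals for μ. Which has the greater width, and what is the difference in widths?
99% CI is wider by 3.59

df = 33
95% CI: t* = 2.035, (35.87, 46.33), width = 2 · t* · s/√n = 10.47
99% CI: t* = 2.733, (34.07, 48.13), width = 2 · t* · s/√n = 14.06

The 99% CI is wider by 14.06 - 10.47 = 3.59.
Higher confidence requires a wider interval.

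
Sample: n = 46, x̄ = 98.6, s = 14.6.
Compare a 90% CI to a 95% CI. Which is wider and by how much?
95% CI is wider by 1.44

df = 45
90% CI: t* = 1.679, (94.99, 102.21), width = 2 · t* · s/√n = 7.23
95% CI: t* = 2.014, (94.26, 102.94), width = 2 · t* · s/√n = 8.67

The 95% CI is wider by 8.67 - 7.23 = 1.44.
Higher confidence requires a wider interval.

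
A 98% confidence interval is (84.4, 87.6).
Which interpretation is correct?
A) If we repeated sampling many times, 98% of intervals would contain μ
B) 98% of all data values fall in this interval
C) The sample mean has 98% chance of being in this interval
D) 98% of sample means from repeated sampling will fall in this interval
A

A) Correct — this is the frequentist long-run coverage interpretation.
B) Wrong — a CI is about the parameter μ, not individual data values.
C) Wrong — x̄ is observed and sits in the interval by construction.
D) Wrong — coverage applies to intervals containing μ, not to future x̄ values.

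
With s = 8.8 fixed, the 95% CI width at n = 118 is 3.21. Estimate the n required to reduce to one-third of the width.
n ≈ 1062

CI width ∝ 1/√n
To reduce width by factor 3, need √n to grow by 3 → need 3² = 9 times as many samples.

Current: n = 118, width = 3.21
New: n = 1062, width ≈ 1.06

Width reduced by factor of 3.21/1.06 = 3.03.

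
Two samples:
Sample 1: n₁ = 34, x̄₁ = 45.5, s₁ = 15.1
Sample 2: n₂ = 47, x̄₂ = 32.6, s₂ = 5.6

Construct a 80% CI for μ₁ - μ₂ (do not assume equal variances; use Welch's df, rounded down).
(9.36, 16.44)

Difference: x̄₁ - x̄₂ = 12.90
SE = √(s₁²/n₁ + s₂²/n₂) = √(15.1²/34 + 5.6²/47) = 2.7154
df = 39.61 → 39 (Welch–Satterthwaite, rounded down)
t* = 1.304

CI: 12.90 ± 1.304 · 2.7154 = 12.90 ± 3.54 = (9.36, 16.44)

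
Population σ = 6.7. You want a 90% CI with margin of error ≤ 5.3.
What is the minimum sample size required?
n ≥ 5

For margin E ≤ 5.3:
n ≥ (z* · σ / E)²
n ≥ (1.645 · 6.7 / 5.3)²
n ≥ 4.32

Minimum n = 5 (rounding up)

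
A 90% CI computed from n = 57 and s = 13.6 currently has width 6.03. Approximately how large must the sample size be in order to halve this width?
n ≈ 228

CI width ∝ 1/√n
To reduce width by factor 2, need √n to grow by 2 → need 2² = 4 times as many samples.

Current: n = 57, width = 6.03
New: n = 228, width ≈ 2.98

Width reduced by factor of 6.03/2.98 = 2.02.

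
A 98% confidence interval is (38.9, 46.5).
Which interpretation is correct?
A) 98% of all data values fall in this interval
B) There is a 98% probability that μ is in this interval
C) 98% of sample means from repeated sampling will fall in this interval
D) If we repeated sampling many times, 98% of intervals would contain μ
D

A) Wrong — a CI is about the parameter μ, not individual data values.
B) Wrong — μ is fixed; the randomness lives in the interval, not in μ.
C) Wrong — coverage applies to intervals containing μ, not to future x̄ values.
D) Correct — this is the frequentist long-run coverage interpretation.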